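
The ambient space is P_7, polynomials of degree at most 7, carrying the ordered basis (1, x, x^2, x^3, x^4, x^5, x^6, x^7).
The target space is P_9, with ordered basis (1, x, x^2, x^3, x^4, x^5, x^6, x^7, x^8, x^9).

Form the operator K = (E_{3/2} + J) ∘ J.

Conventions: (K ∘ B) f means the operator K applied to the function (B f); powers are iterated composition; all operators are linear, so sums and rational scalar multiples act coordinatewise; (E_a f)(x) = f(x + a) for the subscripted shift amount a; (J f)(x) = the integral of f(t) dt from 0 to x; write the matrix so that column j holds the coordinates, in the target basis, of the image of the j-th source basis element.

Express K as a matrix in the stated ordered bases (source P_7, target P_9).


the matrix is [[3/2, 9/8, 9/8, 81/64, 243/160, 243/128, 2187/896, 6561/2048]; [1, 3/2, 9/4, 27/8, 81/16, 243/32, 729/64, 2187/128]; [1/2, 1/2, 3/2, 27/8, 27/4, 405/32, 729/32, 5103/128]; [0, 1/6, 1/3, 3/2, 9/2, 45/4, 405/16, 1701/32]; [0, 0, 1/12, 1/4, 3/2, 45/8, 135/8, 2835/64]; [0, 0, 0, 1/20, 1/5, 3/2, 27/4, 189/8]; [0, 0, 0, 0, 1/30, 1/6, 3/2, 63/8]; [0, 0, 0, 0, 0, 1/42, 1/7, 3/2]; [0, 0, 0, 0, 0, 0, 1/56, 1/8]; [0, 0, 0, 0, 0, 0, 0, 1/72]] (rows listed top to bottom)

image of 1: (1/2)x^2 + x + 3/2
image of x: (1/6)x^3 + (1/2)x^2 + (3/2)x + 9/8
image of x^2: (1/12)x^4 + (1/3)x^3 + (3/2)x^2 + (9/4)x + 9/8
image of x^3: (1/20)x^5 + (1/4)x^4 + (3/2)x^3 + (27/8)x^2 + (27/8)x + 81/64
image of x^4: (1/30)x^6 + (1/5)x^5 + (3/2)x^4 + (9/2)x^3 + (27/4)x^2 + (81/16)x + 243/160
image of x^5: (1/42)x^7 + (1/6)x^6 + (3/2)x^5 + (45/8)x^4 + (45/4)x^3 + (405/32)x^2 + (243/32)x + 243/128
image of x^6: (1/56)x^8 + (1/7)x^7 + (3/2)x^6 + (27/4)x^5 + (135/8)x^4 + (405/16)x^3 + (729/32)x^2 + (729/64)x + 2187/896
image of x^7: (1/72)x^9 + (1/8)x^8 + (3/2)x^7 + (63/8)x^6 + (189/8)x^5 + (2835/64)x^4 + (1701/32)x^3 + (5103/128)x^2 + (2187/128)x + 6561/2048
each image's coordinates form column j of the matrix


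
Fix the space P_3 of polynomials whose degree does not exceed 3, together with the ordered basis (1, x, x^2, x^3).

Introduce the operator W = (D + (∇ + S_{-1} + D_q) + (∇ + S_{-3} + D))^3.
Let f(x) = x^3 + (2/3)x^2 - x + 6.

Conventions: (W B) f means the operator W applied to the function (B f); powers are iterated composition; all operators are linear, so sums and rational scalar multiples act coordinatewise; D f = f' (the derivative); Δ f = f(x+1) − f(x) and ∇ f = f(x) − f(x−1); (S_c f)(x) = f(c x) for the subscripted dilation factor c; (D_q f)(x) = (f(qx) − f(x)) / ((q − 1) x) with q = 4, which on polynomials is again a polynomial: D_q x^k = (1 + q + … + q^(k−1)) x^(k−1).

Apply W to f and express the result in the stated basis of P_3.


D f = 3x^2 + (4/3)x - 1
∇ f = 3x^2 - (5/3)x - 2/3
S_{-1} f = -x^3 + (2/3)x^2 + x + 6
D_q f = 21x^2 + (10/3)x - 1
(∇ + S_{-1} + D_q) f = -x^3 + (74/3)x^2 + (8/3)x + 13/3
∇ f = 3x^2 - (5/3)x - 2/3
S_{-3} f = -27x^3 + 6x^2 + 3x + 6
D f = 3x^2 + (4/3)x - 1
(∇ + S_{-3} + D) f = -27x^3 + 12x^2 + (8/3)x + 13/3
(D + (∇ + S_{-1} + D_q) + (∇ + S_{-3} + D)) f = -28x^3 + (119/3)x^2 + (20/3)x + 23/3
D (D + (∇ + S_{-1} + D_q) + (∇ + S_{-3} + D)) f = -84x^2 + (238/3)x + 20/3
∇ (D + (∇ + S_{-1} + D_q) + (∇ + S_{-3} + D)) f = -84x^2 + (490/3)x - 61
S_{-1} (D + (∇ + S_{-1} + D_q) + (∇ + S_{-3} + D)) f = 28x^3 + (119/3)x^2 - (20/3)x + 23/3
D_q (D + (∇ + S_{-1} + D_q) + (∇ + S_{-3} + D)) f = -588x^2 + (595/3)x + 20/3
(∇ + S_{-1} + D_q) (D + (∇ + S_{-1} + D_q) + (∇ + S_{-3} + D)) f = 28x^3 - (1897/3)x^2 + 355x - 140/3
∇ (D + (∇ + S_{-1} + D_q) + (∇ + S_{-3} + D)) f = -84x^2 + (490/3)x - 61
S_{-3} (D + (∇ + S_{-1} + D_q) + (∇ + S_{-3} + D)) f = 756x^3 + 357x^2 - 20x + 23/3
D (D + (∇ + S_{-1} + D_q) + (∇ + S_{-3} + D)) f = -84x^2 + (238/3)x + 20/3
(∇ + S_{-3} + D) (D + (∇ + S_{-1} + D_q) + (∇ + S_{-3} + D)) f = 756x^3 + 189x^2 + (668/3)x - 140/3
(D + (∇ + S_{-1} + D_q) + (∇ + S_{-3} + D)) (D + (∇ + S_{-1} + D_q) + (∇ + S_{-3} + D)) f = 784x^3 - (1582/3)x^2 + 657x - 260/3
D (D + (∇ + S_{-1} + D_q) + (∇ + S_{-3} + D)) (D + (∇ + S_{-1} + D_q) + (∇ + S_{-3} + D)) f = 2352x^2 - (3164/3)x + 657
∇ (D + (∇ + S_{-1} + D_q) + (∇ + S_{-3} + D)) (D + (∇ + S_{-1} + D_q) + (∇ + S_{-3} + D)) f = 2352x^2 - (10220/3)x + 5905/3
S_{-1} (D + (∇ + S_{-1} + D_q) + (∇ + S_{-3} + D)) (D + (∇ + S_{-1} + D_q) + (∇ + S_{-3} + D)) f = -784x^3 - (1582/3)x^2 - 657x - 260/3
D_q (D + (∇ + S_{-1} + D_q) + (∇ + S_{-3} + D)) (D + (∇ + S_{-1} + D_q) + (∇ + S_{-3} + D)) f = 16464x^2 - (7910/3)x + 657
(∇ + S_{-1} + D_q) (D + (∇ + S_{-1} + D_q) + (∇ + S_{-3} + D)) (D + (∇ + S_{-1} + D_q) + (∇ + S_{-3} + D)) f = -784x^3 + (54866/3)x^2 - (20101/3)x + 7616/3
∇ (D + (∇ + S_{-1} + D_q) + (∇ + S_{-3} + D)) (D + (∇ + S_{-1} + D_q) + (∇ + S_{-3} + D)) f = 2352x^2 - (10220/3)x + 5905/3
S_{-3} (D + (∇ + S_{-1} + D_q) + (∇ + S_{-3} + D)) (D + (∇ + S_{-1} + D_q) + (∇ + S_{-3} + D)) f = -21168x^3 - 4746x^2 - 1971x - 260/3
D (D + (∇ + S_{-1} + D_q) + (∇ + S_{-3} + D)) (D + (∇ + S_{-1} + D_q) + (∇ + S_{-3} + D)) f = 2352x^2 - (3164/3)x + 657
(∇ + S_{-3} + D) (D + (∇ + S_{-1} + D_q) + (∇ + S_{-3} + D)) (D + (∇ + S_{-1} + D_q) + (∇ + S_{-3} + D)) f = -21168x^3 - 42x^2 - (19297/3)x + 7616/3
(D + (∇ + S_{-1} + D_q) + (∇ + S_{-3} + D)) (D + (∇ + S_{-1} + D_q) + (∇ + S_{-3} + D)) (D + (∇ + S_{-1} + D_q) + (∇ + S_{-3} + D)) f = -21952x^3 + (61796/3)x^2 - (42562/3)x + 17203/3

the result is g(x) = -21952x^3 + (61796/3)x^2 - (42562/3)x + 17203/3


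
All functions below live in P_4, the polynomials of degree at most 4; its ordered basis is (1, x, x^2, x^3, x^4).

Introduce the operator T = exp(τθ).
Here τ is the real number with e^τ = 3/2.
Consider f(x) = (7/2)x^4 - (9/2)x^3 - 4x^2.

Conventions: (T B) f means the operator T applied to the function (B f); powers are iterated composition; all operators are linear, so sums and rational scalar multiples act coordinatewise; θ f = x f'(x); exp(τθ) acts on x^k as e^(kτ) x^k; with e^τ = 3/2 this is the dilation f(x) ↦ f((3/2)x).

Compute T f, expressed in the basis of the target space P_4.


exp(τθ) x^k = e^(kτ) x^k; with e^τ = 3/2 this sends x^k to (3/2)^k x^k
x^2 ↦ 9/4 x^2
x^3 ↦ 27/8 x^3
x^4 ↦ 81/16 x^4
applying this coordinatewise to f: exp(τθ) f = (567/32)x^4 - (243/16)x^3 - 9x^2

g(x) = (567/32)x^4 - (243/16)x^3 - 9x^2


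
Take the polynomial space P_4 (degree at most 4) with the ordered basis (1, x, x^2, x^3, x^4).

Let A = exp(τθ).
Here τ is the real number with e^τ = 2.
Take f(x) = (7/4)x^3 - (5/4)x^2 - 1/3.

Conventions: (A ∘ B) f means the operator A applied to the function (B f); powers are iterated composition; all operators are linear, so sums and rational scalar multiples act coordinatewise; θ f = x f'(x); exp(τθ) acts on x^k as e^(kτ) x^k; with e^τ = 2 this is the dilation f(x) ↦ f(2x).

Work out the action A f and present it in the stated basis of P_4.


exp(τθ) x^k = e^(kτ) x^k; with e^τ = 2 this sends x^k to 2^k x^k
x^2 ↦ 4 x^2
x^3 ↦ 8 x^3
applying this coordinatewise to f: exp(τθ) f = 14x^3 - 5x^2 - 1/3

the image equals g(x) = 14x^3 - 5x^2 - 1/3


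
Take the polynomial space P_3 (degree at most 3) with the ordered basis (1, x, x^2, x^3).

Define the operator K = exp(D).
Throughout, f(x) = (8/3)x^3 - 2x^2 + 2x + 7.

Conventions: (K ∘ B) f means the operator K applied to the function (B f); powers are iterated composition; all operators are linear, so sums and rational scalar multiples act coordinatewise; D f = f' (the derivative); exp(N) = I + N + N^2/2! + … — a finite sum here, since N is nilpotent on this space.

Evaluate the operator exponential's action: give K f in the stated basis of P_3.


g(x) = (8/3)x^3 + 6x^2 + 6x + 29/3

order-1 term: 8x^2 - 4x + 2
order-2 term: 8x - 2
order-3 term: 8/3
the series for exp(D) f terminates at order 3
exp(D) f = (8/3)x^3 + 6x^2 + 6x + 29/3


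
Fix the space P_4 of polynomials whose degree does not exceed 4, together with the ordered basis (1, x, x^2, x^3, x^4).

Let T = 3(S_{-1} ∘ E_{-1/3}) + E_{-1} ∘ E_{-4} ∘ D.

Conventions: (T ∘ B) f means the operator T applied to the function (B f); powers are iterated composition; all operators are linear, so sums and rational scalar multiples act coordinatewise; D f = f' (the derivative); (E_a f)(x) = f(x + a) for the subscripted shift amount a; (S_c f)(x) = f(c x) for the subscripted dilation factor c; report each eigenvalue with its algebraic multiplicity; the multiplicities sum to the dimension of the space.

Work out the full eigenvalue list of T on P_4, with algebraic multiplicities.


image of 1: 3
image of x: -3x
image of x^2: 3x^2 + 4x - 29/3
image of x^3: -3x^3 - 31x + 674/9
image of x^4: 3x^4 + 8x^3 - 58x^2 + (2704/9)x - 13499/27
the matrix is upper triangular; its diagonal is (3, -3, 3, -3, 3)
for a triangular matrix the eigenvalues are the diagonal entries, with algebraic multiplicity their repetition count

λ = -3 (multiplicity 2), λ = 3 (multiplicity 3)


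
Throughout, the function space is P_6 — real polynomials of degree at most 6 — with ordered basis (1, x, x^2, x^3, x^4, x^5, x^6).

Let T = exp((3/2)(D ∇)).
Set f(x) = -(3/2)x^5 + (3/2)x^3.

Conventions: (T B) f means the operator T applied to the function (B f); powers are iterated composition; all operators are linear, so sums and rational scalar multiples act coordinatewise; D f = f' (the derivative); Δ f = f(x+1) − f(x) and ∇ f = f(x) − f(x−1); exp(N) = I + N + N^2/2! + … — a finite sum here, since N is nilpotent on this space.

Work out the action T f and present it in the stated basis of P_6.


g(x) = -(3/2)x^5 - (87/2)x^3 + (135/2)x^2 - 234x + 207

order-1 term: -45x^3 + (135/2)x^2 - (63/2)x + 9/2
order-2 term: -(405/2)x + 405/2
the series for exp((3/2)(D ∇)) f terminates at order 2
exp((3/2)(D ∇)) f = -(3/2)x^5 - (87/2)x^3 + (135/2)x^2 - 234x + 207


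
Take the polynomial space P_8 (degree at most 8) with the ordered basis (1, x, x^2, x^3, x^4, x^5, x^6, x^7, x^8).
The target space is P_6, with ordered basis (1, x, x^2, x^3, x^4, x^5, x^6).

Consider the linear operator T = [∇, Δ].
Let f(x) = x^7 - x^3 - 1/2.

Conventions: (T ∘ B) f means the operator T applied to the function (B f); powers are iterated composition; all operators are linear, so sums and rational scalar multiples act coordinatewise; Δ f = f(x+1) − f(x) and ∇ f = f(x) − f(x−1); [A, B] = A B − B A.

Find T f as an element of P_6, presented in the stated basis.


the image equals g(x) = 0

Δ f = 7x^6 + 21x^5 + 35x^4 + 35x^3 + 18x^2 + 4x
∇ Δ f = 42x^5 + 70x^3 + 8x
∇ f = 7x^6 - 21x^5 + 35x^4 - 35x^3 + 18x^2 - 4x
Δ ∇ f = 42x^5 + 70x^3 + 8x
[∇, Δ] f = 0


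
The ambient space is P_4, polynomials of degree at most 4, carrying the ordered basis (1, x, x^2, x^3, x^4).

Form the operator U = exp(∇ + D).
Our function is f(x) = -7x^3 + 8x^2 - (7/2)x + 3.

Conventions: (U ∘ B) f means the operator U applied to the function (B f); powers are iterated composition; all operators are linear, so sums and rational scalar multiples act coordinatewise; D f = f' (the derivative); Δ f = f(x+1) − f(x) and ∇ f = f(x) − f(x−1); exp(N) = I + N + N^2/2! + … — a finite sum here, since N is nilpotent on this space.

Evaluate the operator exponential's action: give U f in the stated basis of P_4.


order-1 term: -42x^2 + 53x - 22
order-2 term: -84x + 74
order-3 term: -56
the series for exp(∇ + D) f terminates at order 3
exp(∇ + D) f = -7x^3 - 34x^2 - (69/2)x - 1

the image equals g(x) = -7x^3 - 34x^2 - (69/2)x - 1


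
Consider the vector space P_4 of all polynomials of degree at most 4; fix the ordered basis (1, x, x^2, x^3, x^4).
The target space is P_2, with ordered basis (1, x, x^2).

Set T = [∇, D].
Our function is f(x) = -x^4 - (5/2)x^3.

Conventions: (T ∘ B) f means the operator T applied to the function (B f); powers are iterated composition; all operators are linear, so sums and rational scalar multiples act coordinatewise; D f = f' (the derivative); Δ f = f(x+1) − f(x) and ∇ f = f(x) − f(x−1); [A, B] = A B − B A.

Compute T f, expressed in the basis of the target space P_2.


the image equals g(x) = 0

D f = -4x^3 - (15/2)x^2
∇ D f = -12x^2 - 3x + 7/2
∇ f = -4x^3 - (3/2)x^2 + (7/2)x - 3/2
D ∇ f = -12x^2 - 3x + 7/2
[∇, D] f = 0


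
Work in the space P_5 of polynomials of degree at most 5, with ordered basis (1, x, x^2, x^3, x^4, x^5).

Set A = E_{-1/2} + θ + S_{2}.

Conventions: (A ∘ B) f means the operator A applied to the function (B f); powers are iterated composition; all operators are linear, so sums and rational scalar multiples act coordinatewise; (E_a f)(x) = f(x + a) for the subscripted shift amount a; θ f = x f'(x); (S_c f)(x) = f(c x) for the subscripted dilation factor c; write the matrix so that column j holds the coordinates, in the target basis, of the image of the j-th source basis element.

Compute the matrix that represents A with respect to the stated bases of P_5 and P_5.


image of 1: 2
image of x: 4x - 1/2
image of x^2: 7x^2 - x + 1/4
image of x^3: 12x^3 - (3/2)x^2 + (3/4)x - 1/8
image of x^4: 21x^4 - 2x^3 + (3/2)x^2 - (1/2)x + 1/16
image of x^5: 38x^5 - (5/2)x^4 + (5/2)x^3 - (5/4)x^2 + (5/16)x - 1/32
each image's coordinates form column j of the matrix

the matrix is [[2, -1/2, 1/4, -1/8, 1/16, -1/32]; [0, 4, -1, 3/4, -1/2, 5/16]; [0, 0, 7, -3/2, 3/2, -5/4]; [0, 0, 0, 12, -2, 5/2]; [0, 0, 0, 0, 21, -5/2]; [0, 0, 0, 0, 0, 38]] (rows listed top to bottom)


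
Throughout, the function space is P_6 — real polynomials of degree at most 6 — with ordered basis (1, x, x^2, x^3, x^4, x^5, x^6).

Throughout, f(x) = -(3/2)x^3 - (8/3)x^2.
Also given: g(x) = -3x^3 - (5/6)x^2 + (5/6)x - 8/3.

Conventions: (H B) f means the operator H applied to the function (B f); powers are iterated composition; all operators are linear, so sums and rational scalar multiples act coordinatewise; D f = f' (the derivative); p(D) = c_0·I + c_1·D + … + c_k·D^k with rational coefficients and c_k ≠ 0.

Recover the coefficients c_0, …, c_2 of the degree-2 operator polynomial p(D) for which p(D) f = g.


c_0 = 2, c_1 = -1, c_2 = 1/2

D^0 f = -(3/2)x^3 - (8/3)x^2
D^1 f = -(9/2)x^2 - (16/3)x
D^2 f = -9x - 16/3
matching coefficients of g against c_0 f + c_1 Df + … from the top degree down determines the c_i
solution: c_0 = 2, c_1 = -1, c_2 = 1/2


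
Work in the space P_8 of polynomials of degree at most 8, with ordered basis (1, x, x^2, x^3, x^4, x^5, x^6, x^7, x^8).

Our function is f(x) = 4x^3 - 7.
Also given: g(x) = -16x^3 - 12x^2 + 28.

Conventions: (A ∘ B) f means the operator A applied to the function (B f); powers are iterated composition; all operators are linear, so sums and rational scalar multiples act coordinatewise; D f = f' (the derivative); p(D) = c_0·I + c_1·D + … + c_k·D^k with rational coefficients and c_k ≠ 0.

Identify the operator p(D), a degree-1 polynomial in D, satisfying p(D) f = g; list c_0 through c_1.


D^0 f = 4x^3 - 7
D^1 f = 12x^2
matching coefficients of g against c_0 f + c_1 Df + … from the top degree down determines the c_i
solution: c_0 = -4, c_1 = -1

p(D) = -4·I − D, i.e. c_0 = -4, c_1 = -1


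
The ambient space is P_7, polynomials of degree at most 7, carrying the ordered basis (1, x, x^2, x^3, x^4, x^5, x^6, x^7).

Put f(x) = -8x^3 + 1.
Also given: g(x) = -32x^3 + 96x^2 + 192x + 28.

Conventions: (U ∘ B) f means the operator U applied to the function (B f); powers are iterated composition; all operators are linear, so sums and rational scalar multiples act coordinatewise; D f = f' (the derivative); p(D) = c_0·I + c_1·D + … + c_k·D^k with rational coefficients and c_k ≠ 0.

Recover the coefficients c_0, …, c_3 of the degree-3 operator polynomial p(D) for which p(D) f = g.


D^0 f = -8x^3 + 1
D^1 f = -24x^2
D^2 f = -48x
D^3 f = -48
matching coefficients of g against c_0 f + c_1 Df + … from the top degree down determines the c_i
solution: c_0 = 4, c_1 = -4, c_2 = -4, c_3 = -1/2

c_0 = 4, c_1 = -4, c_2 = -4, c_3 = -1/2


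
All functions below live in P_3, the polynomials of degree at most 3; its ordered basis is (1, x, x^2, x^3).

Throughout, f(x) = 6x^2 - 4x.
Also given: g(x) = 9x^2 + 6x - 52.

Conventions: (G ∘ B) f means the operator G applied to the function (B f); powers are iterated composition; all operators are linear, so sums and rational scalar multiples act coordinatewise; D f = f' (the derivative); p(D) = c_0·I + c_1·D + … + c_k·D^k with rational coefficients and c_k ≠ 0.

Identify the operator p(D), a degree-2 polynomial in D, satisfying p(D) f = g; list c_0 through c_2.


D^0 f = 6x^2 - 4x
D^1 f = 12x - 4
D^2 f = 12
matching coefficients of g against c_0 f + c_1 Df + … from the top degree down determines the c_i
solution: c_0 = 3/2, c_1 = 1, c_2 = -4

p(D) = (3/2)·I + D − 4·D^2, i.e. c_0 = 3/2, c_1 = 1, c_2 = -4


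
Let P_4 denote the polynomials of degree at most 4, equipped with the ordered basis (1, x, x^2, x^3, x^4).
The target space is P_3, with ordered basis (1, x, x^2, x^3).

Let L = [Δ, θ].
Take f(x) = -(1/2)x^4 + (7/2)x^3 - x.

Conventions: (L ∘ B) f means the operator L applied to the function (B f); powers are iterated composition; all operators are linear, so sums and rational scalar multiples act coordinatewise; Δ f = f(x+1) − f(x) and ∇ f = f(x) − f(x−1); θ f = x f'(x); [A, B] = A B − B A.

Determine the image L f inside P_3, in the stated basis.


θ f = -2x^4 + (21/2)x^3 - x
Δ θ f = -8x^3 + (39/2)x^2 + (47/2)x + 15/2
Δ f = -2x^3 + (15/2)x^2 + (17/2)x + 2
θ Δ f = -6x^3 + 15x^2 + (17/2)x
[Δ, θ] f = -2x^3 + (9/2)x^2 + 15x + 15/2

g(x) = -2x^3 + (9/2)x^2 + 15x + 15/2


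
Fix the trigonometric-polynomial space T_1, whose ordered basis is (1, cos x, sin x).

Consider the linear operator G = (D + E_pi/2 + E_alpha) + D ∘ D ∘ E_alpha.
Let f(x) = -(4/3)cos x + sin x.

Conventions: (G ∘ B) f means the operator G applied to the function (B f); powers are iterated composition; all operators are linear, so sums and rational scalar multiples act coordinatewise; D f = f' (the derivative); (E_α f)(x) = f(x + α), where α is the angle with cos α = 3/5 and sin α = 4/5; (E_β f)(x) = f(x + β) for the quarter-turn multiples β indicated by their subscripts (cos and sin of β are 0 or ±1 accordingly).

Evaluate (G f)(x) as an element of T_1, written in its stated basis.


g(x) = 2cos x + (8/3)sin x

D f = cos x + (4/3)sin x
E_pi/2 f = cos x + (4/3)sin x
E_alpha f = (5/3)sin x
(D + E_pi/2 + E_alpha) f = 2cos x + (13/3)sin x
E_alpha f = (5/3)sin x
D E_alpha f = (5/3)cos x
D D E_alpha f = -(5/3)sin x
((D + E_pi/2 + E_alpha) + D ∘ D ∘ E_alpha) f = 2cos x + (8/3)sin x


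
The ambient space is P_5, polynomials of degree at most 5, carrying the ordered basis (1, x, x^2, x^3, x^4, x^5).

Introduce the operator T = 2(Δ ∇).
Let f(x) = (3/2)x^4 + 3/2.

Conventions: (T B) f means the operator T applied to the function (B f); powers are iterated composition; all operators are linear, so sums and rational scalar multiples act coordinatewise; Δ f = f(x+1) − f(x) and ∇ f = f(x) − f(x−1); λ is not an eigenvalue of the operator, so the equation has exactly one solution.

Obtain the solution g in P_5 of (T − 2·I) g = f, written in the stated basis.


write g with unknown coordinates in the stated basis and equate coefficients in (T − 2·I) g = f
solving from the highest basis element down gives g = -(3/4)x^4 - 9x^2 - 81/4
check: T g = -18x^2 - 39
so T g − 2·g = (3/2)x^4 + 3/2 = f ✓

g(x) = -(3/4)x^4 - 9x^2 - 81/4


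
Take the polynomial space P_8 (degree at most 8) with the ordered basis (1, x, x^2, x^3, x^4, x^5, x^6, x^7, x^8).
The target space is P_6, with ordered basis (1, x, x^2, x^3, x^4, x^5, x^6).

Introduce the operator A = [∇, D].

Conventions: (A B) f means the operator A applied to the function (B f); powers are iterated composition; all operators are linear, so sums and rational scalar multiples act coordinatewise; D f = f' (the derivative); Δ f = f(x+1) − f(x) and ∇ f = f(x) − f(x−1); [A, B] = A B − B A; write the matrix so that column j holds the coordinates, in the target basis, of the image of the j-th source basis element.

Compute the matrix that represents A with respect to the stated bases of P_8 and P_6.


the matrix is [[0, 0, 0, 0, 0, 0, 0, 0, 0]; [0, 0, 0, 0, 0, 0, 0, 0, 0]; [0, 0, 0, 0, 0, 0, 0, 0, 0]; [0, 0, 0, 0, 0, 0, 0, 0, 0]; [0, 0, 0, 0, 0, 0, 0, 0, 0]; [0, 0, 0, 0, 0, 0, 0, 0, 0]; [0, 0, 0, 0, 0, 0, 0, 0, 0]] (rows listed top to bottom)

image of 1: 0
image of x: 0
image of x^2: 0
image of x^3: 0
image of x^4: 0
image of x^5: 0
image of x^6: 0
image of x^7: 0
image of x^8: 0
each image's coordinates form column j of the matrix


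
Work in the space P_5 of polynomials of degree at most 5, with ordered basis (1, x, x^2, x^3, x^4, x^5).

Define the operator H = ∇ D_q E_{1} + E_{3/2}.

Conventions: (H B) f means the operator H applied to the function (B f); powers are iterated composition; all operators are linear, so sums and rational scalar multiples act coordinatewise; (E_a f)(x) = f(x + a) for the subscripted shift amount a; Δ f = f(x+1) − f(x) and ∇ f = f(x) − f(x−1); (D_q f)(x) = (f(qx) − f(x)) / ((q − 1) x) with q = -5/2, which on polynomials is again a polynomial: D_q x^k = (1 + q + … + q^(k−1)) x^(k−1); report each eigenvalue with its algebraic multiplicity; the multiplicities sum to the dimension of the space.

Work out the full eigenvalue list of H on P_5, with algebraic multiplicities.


image of 1: 1
image of x: x + 3/2
image of x^2: x^2 + 3x + 3/4
image of x^3: x^3 + (9/2)x^2 + (65/4)x - 47/8
image of x^4: x^4 + 6x^3 - (153/8)x^2 + (673/8)x - 541/16
image of x^5: x^5 + (15/2)x^4 + (541/4)x^3 - (597/2)x^2 + (6339/16)x - 4399/32
the matrix is upper triangular; its diagonal is (1, 1, 1, 1, 1, 1)
for a triangular matrix the eigenvalues are the diagonal entries, with algebraic multiplicity their repetition count

λ = 1 (multiplicity 6)


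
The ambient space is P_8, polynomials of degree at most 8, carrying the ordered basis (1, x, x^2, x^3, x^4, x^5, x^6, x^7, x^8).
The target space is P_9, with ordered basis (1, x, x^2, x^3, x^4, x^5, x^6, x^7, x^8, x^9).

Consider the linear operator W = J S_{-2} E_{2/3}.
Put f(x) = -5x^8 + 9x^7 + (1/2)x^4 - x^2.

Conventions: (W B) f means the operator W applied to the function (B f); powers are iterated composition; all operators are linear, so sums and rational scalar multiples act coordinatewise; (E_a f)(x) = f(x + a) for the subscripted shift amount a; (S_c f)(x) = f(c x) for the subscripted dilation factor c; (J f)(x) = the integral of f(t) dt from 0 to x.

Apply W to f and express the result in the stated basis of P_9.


E_{2/3} f = -5x^8 - (53/3)x^7 - (182/9)x^6 + (28/27)x^5 + (4001/162)x^4 + (6484/243)x^3 + (9427/729)x^2 + (5356/2187)x - 92/6561
S_{-2} E_{2/3} f = -1280x^8 + (6784/3)x^7 - (11648/9)x^6 - (896/27)x^5 + (32008/81)x^4 - (51872/243)x^3 + (37708/729)x^2 - (10712/2187)x - 92/6561
J S_{-2} E_{2/3} f = -(1280/9)x^9 + (848/3)x^8 - (1664/9)x^7 - (448/81)x^6 + (32008/405)x^5 - (12968/243)x^4 + (37708/2187)x^3 - (5356/2187)x^2 - (92/6561)x

g(x) = -(1280/9)x^9 + (848/3)x^8 - (1664/9)x^7 - (448/81)x^6 + (32008/405)x^5 - (12968/243)x^4 + (37708/2187)x^3 - (5356/2187)x^2 - (92/6561)x


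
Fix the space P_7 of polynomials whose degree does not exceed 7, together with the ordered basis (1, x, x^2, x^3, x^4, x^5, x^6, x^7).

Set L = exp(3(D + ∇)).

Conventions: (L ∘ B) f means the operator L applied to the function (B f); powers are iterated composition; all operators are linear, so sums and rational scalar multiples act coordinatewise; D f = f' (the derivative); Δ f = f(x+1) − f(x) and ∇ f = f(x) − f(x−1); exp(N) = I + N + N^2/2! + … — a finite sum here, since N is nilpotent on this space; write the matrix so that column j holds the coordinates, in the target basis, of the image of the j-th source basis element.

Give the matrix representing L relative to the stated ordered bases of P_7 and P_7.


the matrix is [[1, 6, 33, 165, 744, 3009, 10941, 36444]; [0, 1, 12, 99, 660, 3720, 18054, 76587]; [0, 0, 1, 18, 198, 1650, 11160, 63189]; [0, 0, 0, 1, 24, 330, 3300, 26040]; [0, 0, 0, 0, 1, 30, 495, 5775]; [0, 0, 0, 0, 0, 1, 36, 693]; [0, 0, 0, 0, 0, 0, 1, 42]; [0, 0, 0, 0, 0, 0, 0, 1]] (rows listed top to bottom)

image of 1: 1
image of x: x + 6
image of x^2: x^2 + 12x + 33
image of x^3: x^3 + 18x^2 + 99x + 165
image of x^4: x^4 + 24x^3 + 198x^2 + 660x + 744
image of x^5: x^5 + 30x^4 + 330x^3 + 1650x^2 + 3720x + 3009
image of x^6: x^6 + 36x^5 + 495x^4 + 3300x^3 + 11160x^2 + 18054x + 10941
image of x^7: x^7 + 42x^6 + 693x^5 + 5775x^4 + 26040x^3 + 63189x^2 + 76587x + 36444
each image's coordinates form column j of the matrix


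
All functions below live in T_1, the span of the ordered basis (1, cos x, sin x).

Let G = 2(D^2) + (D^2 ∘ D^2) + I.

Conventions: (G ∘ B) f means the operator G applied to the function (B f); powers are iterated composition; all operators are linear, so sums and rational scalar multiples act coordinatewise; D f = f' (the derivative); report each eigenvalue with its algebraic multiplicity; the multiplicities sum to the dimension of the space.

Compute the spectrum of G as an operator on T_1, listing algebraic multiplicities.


image of 1: 1
image of cos x: 0
image of sin x: 0
the matrix is diagonal; its diagonal is (1, 0, 0)
for a triangular matrix the eigenvalues are the diagonal entries, with algebraic multiplicity their repetition count

λ = 0 (multiplicity 2), λ = 1 (multiplicity 1)


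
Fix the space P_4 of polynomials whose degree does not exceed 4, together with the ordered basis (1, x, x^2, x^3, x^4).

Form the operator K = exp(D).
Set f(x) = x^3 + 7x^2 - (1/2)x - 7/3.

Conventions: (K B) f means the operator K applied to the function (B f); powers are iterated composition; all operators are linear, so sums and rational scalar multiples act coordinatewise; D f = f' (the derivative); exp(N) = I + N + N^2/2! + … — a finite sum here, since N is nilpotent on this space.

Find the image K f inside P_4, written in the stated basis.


order-1 term: 3x^2 + 14x - 1/2
order-2 term: 3x + 7
order-3 term: 1
the series for exp(D) f terminates at order 3
exp(D) f = x^3 + 10x^2 + (33/2)x + 31/6

the image equals g(x) = x^3 + 10x^2 + (33/2)x + 31/6


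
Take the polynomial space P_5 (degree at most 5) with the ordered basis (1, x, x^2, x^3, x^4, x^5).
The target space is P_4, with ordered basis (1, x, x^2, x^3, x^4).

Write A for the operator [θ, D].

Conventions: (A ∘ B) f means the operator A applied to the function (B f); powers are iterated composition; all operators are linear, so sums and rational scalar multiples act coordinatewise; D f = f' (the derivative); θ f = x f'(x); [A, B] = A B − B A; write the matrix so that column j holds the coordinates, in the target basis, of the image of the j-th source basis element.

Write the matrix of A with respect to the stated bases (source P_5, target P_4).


the matrix is [[0, -1, 0, 0, 0, 0]; [0, 0, -2, 0, 0, 0]; [0, 0, 0, -3, 0, 0]; [0, 0, 0, 0, -4, 0]; [0, 0, 0, 0, 0, -5]] (rows listed top to bottom)

image of 1: 0
image of x: -1
image of x^2: -2x
image of x^3: -3x^2
image of x^4: -4x^3
image of x^5: -5x^4
each image's coordinates form column j of the matrix


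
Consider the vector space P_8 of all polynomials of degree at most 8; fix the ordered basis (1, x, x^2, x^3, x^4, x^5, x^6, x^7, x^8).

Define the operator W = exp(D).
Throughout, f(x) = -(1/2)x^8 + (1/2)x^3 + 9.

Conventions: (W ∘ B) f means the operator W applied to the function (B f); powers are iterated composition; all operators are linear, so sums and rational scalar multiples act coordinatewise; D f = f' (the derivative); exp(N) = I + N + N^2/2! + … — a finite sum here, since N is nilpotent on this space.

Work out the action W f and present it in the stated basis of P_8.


order-1 term: -4x^7 + (3/2)x^2
order-2 term: -14x^6 + (3/2)x
order-3 term: -28x^5 + 1/2
order-4 term: -35x^4
order-5 term: -28x^3
order-6 term: -14x^2
order-7 term: -4x
order-8 term: -1/2
the series for exp(D) f terminates at order 8
exp(D) f = -(1/2)x^8 - 4x^7 - 14x^6 - 28x^5 - 35x^4 - (55/2)x^3 - (25/2)x^2 - (5/2)x + 9

the image equals g(x) = -(1/2)x^8 - 4x^7 - 14x^6 - 28x^5 - 35x^4 - (55/2)x^3 - (25/2)x^2 - (5/2)x + 9


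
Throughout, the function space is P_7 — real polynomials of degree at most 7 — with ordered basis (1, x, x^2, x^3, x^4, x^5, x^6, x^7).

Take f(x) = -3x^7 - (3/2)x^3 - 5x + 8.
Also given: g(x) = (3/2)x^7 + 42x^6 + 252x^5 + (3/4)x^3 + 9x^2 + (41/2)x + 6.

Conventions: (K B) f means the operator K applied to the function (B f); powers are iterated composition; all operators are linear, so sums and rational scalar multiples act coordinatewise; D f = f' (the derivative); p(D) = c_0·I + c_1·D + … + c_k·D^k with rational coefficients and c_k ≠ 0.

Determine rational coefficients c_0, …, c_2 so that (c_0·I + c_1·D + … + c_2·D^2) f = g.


D^0 f = -3x^7 - (3/2)x^3 - 5x + 8
D^1 f = -21x^6 - (9/2)x^2 - 5
D^2 f = -126x^5 - 9x
matching coefficients of g against c_0 f + c_1 Df + … from the top degree down determines the c_i
solution: c_0 = -1/2, c_1 = -2, c_2 = -2

c_0 = -1/2, c_1 = -2, c_2 = -2


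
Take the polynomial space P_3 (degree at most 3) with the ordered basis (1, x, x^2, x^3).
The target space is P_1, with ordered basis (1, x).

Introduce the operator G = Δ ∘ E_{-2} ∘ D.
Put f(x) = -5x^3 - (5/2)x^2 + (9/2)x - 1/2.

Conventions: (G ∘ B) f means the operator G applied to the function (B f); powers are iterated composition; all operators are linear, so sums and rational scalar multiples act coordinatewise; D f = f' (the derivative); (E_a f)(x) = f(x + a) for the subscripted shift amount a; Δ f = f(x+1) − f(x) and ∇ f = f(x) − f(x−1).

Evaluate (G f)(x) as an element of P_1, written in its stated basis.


g(x) = -30x + 40

D f = -15x^2 - 5x + 9/2
E_{-2} D f = -15x^2 + 55x - 91/2
Δ E_{-2} D f = -30x + 40


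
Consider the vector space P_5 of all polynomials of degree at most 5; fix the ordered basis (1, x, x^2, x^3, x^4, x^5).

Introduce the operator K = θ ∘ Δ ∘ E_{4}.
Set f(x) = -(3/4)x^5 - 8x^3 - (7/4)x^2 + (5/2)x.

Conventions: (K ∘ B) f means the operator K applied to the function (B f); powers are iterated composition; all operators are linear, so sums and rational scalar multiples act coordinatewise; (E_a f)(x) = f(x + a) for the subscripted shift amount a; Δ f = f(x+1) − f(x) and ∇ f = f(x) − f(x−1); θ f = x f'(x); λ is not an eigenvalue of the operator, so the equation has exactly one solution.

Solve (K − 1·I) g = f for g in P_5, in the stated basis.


write g with unknown coordinates in the stated basis and equate coefficients in (K − 1·I) g = f
solving from the highest basis element down gives g = (3/4)x^5 + 15x^4 + (781/2)x^3 + (19519/4)x^2 + (101377/4)x
check: K g = 15x^4 + (765/2)x^3 + 4878x^2 + (101387/4)x
so K g − 1·g = -(3/4)x^5 - 8x^3 - (7/4)x^2 + (5/2)x = f ✓

g(x) = (3/4)x^5 + 15x^4 + (781/2)x^3 + (19519/4)x^2 + (101377/4)x


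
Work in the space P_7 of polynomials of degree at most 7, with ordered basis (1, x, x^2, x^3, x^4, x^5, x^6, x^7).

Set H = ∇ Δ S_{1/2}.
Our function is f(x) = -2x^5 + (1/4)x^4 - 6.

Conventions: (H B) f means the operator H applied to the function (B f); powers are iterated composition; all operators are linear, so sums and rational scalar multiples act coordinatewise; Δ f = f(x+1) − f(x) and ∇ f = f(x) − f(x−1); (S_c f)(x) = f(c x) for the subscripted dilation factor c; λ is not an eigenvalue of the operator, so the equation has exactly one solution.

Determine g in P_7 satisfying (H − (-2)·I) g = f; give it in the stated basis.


the result is g(x) = -x^5 + (1/8)x^4 + (5/16)x^3 - (3/64)x^2 + (5/128)x - 767/256

write g with unknown coordinates in the stated basis and equate coefficients in (H − (-2)·I) g = f
solving from the highest basis element down gives g = -x^5 + (1/8)x^4 + (5/16)x^3 - (3/64)x^2 + (5/128)x - 767/256
check: H g = -(5/8)x^3 + (3/32)x^2 - (5/64)x - 1/128
so H g − (-2)·g = -2x^5 + (1/4)x^4 - 6 = f ✓


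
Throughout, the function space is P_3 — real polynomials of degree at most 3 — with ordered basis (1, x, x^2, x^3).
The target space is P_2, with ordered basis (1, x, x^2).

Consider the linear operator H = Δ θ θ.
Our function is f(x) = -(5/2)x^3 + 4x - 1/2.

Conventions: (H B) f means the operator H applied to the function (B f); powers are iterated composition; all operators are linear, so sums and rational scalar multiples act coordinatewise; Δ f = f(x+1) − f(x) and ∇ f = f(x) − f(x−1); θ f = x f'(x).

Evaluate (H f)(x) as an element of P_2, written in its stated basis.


the image equals g(x) = -(135/2)x^2 - (135/2)x - 37/2

θ f = -(15/2)x^3 + 4x
θ θ f = -(45/2)x^3 + 4x
Δ θ θ f = -(135/2)x^2 - (135/2)x - 37/2


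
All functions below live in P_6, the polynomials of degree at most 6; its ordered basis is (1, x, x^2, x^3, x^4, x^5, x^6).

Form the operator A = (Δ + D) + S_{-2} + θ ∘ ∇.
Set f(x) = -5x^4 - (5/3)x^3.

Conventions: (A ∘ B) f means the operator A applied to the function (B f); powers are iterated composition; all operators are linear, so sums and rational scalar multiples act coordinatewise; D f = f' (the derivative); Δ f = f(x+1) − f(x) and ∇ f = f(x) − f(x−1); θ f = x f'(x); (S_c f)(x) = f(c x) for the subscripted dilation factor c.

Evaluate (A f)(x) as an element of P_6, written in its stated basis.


Δ f = -20x^3 - 35x^2 - 25x - 20/3
D f = -20x^3 - 5x^2
(Δ + D) f = -40x^3 - 40x^2 - 25x - 20/3
S_{-2} f = -80x^4 + (40/3)x^3
∇ f = -20x^3 + 25x^2 - 15x + 10/3
θ ∇ f = -60x^3 + 50x^2 - 15x
((Δ + D) + S_{-2} + θ ∘ ∇) f = -80x^4 - (260/3)x^3 + 10x^2 - 40x - 20/3

the result is g(x) = -80x^4 - (260/3)x^3 + 10x^2 - 40x - 20/3


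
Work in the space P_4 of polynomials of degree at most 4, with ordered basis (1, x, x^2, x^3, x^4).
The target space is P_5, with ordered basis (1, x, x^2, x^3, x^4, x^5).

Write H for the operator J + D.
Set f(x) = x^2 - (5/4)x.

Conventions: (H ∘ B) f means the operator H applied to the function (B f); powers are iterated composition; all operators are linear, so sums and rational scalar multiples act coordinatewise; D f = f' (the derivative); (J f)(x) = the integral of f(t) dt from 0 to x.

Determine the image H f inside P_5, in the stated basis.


g(x) = (1/3)x^3 - (5/8)x^2 + 2x - 5/4

J f = (1/3)x^3 - (5/8)x^2
D f = 2x - 5/4
(J + D) f = (1/3)x^3 - (5/8)x^2 + 2x - 5/4


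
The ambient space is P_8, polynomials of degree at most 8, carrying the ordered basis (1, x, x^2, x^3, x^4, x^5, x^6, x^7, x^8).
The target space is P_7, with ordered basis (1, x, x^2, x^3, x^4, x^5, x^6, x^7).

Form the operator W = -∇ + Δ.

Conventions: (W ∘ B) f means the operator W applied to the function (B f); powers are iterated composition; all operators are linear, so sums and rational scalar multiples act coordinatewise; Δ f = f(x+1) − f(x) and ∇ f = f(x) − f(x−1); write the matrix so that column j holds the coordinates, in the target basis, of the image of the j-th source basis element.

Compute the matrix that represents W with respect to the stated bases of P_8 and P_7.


image of 1: 0
image of x: 0
image of x^2: 2
image of x^3: 6x
image of x^4: 12x^2 + 2
image of x^5: 20x^3 + 10x
image of x^6: 30x^4 + 30x^2 + 2
image of x^7: 42x^5 + 70x^3 + 14x
image of x^8: 56x^6 + 140x^4 + 56x^2 + 2
each image's coordinates form column j of the matrix

the matrix is [[0, 0, 2, 0, 2, 0, 2, 0, 2]; [0, 0, 0, 6, 0, 10, 0, 14, 0]; [0, 0, 0, 0, 12, 0, 30, 0, 56]; [0, 0, 0, 0, 0, 20, 0, 70, 0]; [0, 0, 0, 0, 0, 0, 30, 0, 140]; [0, 0, 0, 0, 0, 0, 0, 42, 0]; [0, 0, 0, 0, 0, 0, 0, 0, 56]; [0, 0, 0, 0, 0, 0, 0, 0, 0]] (rows listed top to bottom)


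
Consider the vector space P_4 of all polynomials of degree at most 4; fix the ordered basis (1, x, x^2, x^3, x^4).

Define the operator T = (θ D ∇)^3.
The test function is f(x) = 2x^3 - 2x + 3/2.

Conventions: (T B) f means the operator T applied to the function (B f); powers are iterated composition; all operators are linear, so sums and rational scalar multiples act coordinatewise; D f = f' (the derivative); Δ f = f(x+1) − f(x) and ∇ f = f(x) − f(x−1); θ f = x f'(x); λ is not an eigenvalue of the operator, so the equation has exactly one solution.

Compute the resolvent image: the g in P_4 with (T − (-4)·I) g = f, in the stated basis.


write g with unknown coordinates in the stated basis and equate coefficients in (T − (-4)·I) g = f
solving from the highest basis element down gives g = (1/2)x^3 - (1/2)x + 3/8
check: T g = 0
so T g − (-4)·g = 2x^3 - 2x + 3/2 = f ✓

g(x) = (1/2)x^3 - (1/2)x + 3/8


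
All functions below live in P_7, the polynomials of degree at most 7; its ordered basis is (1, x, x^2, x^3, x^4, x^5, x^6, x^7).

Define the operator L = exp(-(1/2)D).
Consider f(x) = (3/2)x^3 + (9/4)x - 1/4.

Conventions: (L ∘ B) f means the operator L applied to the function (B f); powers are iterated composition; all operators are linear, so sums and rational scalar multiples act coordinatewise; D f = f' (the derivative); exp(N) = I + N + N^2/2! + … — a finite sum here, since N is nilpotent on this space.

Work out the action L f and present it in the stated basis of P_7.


order-1 term: -(9/4)x^2 - 9/8
order-2 term: (9/8)x
order-3 term: -3/16
the series for exp(-(1/2)D) f terminates at order 3
exp(-(1/2)D) f = (3/2)x^3 - (9/4)x^2 + (27/8)x - 25/16

the image equals g(x) = (3/2)x^3 - (9/4)x^2 + (27/8)x - 25/16


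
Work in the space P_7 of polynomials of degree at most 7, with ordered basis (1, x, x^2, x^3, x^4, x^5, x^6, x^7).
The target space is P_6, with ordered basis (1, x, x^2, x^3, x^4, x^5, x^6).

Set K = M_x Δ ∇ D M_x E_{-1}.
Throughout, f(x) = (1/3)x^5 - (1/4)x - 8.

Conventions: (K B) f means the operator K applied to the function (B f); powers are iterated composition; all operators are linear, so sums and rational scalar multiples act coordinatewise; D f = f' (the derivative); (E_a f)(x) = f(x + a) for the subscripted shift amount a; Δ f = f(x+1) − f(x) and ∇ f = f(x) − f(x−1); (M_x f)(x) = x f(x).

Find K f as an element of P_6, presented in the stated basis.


the image equals g(x) = 40x^4 - 100x^3 + 100x^2 - (110/3)x

E_{-1} f = (1/3)x^5 - (5/3)x^4 + (10/3)x^3 - (10/3)x^2 + (17/12)x - 97/12
M_x E_{-1} f = (1/3)x^6 - (5/3)x^5 + (10/3)x^4 - (10/3)x^3 + (17/12)x^2 - (97/12)x
D (M_x E_{-1}) f = 2x^5 - (25/3)x^4 + (40/3)x^3 - 10x^2 + (17/6)x - 97/12
∇ D (M_x E_{-1}) f = 10x^4 - (160/3)x^3 + 110x^2 - (310/3)x + 73/2
Δ ∇ D (M_x E_{-1}) f = 40x^3 - 100x^2 + 100x - 110/3
M_x (Δ ∇ D) (M_x E_{-1}) f = 40x^4 - 100x^3 + 100x^2 - (110/3)x


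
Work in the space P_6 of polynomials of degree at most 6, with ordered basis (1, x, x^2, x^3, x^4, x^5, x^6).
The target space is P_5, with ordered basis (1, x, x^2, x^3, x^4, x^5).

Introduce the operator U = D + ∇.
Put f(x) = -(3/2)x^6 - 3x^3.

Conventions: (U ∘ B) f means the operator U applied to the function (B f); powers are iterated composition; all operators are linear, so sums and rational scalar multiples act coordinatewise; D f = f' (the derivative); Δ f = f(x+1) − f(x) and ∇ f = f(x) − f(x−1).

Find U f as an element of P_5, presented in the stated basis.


D f = -9x^5 - 9x^2
∇ f = -9x^5 + (45/2)x^4 - 30x^3 + (27/2)x^2 - 3/2
(D + ∇) f = -18x^5 + (45/2)x^4 - 30x^3 + (9/2)x^2 - 3/2

the image equals g(x) = -18x^5 + (45/2)x^4 - 30x^3 + (9/2)x^2 - 3/2


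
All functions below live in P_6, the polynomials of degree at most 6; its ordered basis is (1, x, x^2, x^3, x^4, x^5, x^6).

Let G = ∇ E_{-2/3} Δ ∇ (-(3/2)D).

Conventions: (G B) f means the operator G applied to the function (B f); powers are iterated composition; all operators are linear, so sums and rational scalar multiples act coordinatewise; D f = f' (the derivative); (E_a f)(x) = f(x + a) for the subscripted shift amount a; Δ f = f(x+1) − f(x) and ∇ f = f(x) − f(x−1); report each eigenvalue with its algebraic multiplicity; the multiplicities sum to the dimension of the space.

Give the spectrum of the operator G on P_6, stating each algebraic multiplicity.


λ = 0 (multiplicity 7)

image of 1: 0
image of x: 0
image of x^2: 0
image of x^3: 0
image of x^4: -36
image of x^5: -180x + 210
image of x^6: -540x^2 + 1260x - 870
the matrix is upper triangular; its diagonal is (0, 0, 0, 0, 0, 0, 0)
for a triangular matrix the eigenvalues are the diagonal entries, with algebraic multiplicity their repetition count
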